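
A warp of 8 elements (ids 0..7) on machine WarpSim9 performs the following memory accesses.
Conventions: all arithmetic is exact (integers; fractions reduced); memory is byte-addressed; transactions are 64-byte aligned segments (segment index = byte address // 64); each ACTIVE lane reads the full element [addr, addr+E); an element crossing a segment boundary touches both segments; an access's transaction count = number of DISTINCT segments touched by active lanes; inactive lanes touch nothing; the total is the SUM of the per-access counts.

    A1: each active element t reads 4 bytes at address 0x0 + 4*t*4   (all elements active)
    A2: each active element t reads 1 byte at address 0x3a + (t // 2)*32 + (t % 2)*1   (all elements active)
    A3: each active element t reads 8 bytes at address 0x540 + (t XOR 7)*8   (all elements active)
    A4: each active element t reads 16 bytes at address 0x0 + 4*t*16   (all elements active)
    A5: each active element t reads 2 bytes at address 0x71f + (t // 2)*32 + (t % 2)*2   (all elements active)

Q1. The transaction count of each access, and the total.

A1: 2 transactions
A2: 3 transactions
A3: 1 transaction
A4: 8 transactions
A5: 3 transactions

Answer: 2,3,1,8,3; total 17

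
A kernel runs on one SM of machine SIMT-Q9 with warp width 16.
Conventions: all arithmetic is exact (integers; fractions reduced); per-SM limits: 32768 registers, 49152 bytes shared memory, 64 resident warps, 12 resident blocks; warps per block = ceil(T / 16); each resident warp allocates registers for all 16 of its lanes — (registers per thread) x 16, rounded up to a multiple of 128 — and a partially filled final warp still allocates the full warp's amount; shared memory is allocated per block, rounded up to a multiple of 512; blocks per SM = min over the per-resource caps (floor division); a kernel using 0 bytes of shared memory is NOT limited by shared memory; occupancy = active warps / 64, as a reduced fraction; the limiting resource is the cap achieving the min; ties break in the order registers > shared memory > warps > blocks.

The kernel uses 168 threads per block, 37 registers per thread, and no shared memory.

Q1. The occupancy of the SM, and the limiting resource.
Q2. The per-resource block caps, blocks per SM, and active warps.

Answer: occupancy 11/16, limited by registers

registers: 4 blocks
shared memory: no limit (kernel uses none)
warps: 5 blocks
blocks: 12 blocks

Answer: 4 blocks, 44 active warps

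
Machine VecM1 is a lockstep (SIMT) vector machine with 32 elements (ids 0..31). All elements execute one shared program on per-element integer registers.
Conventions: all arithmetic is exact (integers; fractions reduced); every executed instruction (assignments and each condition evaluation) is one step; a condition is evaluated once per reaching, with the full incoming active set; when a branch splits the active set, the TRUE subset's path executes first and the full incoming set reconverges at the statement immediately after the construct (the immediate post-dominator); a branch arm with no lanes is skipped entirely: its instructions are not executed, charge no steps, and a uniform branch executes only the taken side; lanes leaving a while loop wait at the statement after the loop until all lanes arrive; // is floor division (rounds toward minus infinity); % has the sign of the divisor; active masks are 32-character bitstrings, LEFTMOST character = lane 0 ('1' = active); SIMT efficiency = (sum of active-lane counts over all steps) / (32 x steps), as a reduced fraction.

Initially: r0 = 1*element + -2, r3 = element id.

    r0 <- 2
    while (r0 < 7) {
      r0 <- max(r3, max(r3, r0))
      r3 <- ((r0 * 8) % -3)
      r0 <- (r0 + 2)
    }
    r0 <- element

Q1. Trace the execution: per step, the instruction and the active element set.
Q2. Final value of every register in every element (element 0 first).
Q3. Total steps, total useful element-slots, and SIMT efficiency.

step 0: r0 <- 2                      11111111111111111111111111111111
step 1: eval (r0 < 7)                11111111111111111111111111111111
step 2: r0 <- max(r3, max(r3, r0))   11111111111111111111111111111111
step 3: r3 <- ((r0 * 8) % -3)        11111111111111111111111111111111
step 4: r0 <- (r0 + 2)               11111111111111111111111111111111
step 5: eval (r0 < 7)                11111111111111111111111111111111
step 6: r0 <- max(r3, max(r3, r0))   11111000000000000000000000000000
step 7: r3 <- ((r0 * 8) % -3)        11111000000000000000000000000000
step 8: r0 <- (r0 + 2)               11111000000000000000000000000000
step 9: eval (r0 < 7)                11111000000000000000000000000000
step 10: r0 <- max(r3, max(r3, r0))   11100000000000000000000000000000
step 11: r3 <- ((r0 * 8) % -3)        11100000000000000000000000000000
step 12: r0 <- (r0 + 2)               11100000000000000000000000000000
step 13: eval (r0 < 7)                11100000000000000000000000000000
step 14: r0 <- element                11111111111111111111111111111111

Answer: 15 steps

r0: 0,1,2,3,4,5,6,7,8,9,10,11,12,13,14,15,16,17,18,19,20,21,22,23,24,25,26,27,28,29,30,31
r3: 0,0,0,-2,0,-2,0,-1,-2,0,-1,-2,0,-1,-2,0,-1,-2,0,-1,-2,0,-1,-2,0,-1,-2,0,-1,-2,0,-1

steps = 15; useful = 256; efficiency = 256/480 = 8/15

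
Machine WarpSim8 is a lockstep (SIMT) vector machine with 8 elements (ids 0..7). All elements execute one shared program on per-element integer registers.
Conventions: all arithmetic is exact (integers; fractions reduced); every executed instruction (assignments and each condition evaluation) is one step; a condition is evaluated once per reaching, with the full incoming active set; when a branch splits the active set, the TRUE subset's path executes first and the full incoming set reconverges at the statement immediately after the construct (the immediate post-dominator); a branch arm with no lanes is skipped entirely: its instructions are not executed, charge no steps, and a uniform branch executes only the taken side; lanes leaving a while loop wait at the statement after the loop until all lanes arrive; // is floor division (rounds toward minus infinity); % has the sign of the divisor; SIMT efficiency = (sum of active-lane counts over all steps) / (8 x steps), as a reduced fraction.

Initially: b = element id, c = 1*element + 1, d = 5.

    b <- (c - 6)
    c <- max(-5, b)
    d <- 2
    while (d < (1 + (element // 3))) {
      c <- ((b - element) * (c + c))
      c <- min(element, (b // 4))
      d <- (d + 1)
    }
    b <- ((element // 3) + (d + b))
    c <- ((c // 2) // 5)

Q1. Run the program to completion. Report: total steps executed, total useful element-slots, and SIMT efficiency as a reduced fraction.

Answer: 10 steps, 56 useful, 7/10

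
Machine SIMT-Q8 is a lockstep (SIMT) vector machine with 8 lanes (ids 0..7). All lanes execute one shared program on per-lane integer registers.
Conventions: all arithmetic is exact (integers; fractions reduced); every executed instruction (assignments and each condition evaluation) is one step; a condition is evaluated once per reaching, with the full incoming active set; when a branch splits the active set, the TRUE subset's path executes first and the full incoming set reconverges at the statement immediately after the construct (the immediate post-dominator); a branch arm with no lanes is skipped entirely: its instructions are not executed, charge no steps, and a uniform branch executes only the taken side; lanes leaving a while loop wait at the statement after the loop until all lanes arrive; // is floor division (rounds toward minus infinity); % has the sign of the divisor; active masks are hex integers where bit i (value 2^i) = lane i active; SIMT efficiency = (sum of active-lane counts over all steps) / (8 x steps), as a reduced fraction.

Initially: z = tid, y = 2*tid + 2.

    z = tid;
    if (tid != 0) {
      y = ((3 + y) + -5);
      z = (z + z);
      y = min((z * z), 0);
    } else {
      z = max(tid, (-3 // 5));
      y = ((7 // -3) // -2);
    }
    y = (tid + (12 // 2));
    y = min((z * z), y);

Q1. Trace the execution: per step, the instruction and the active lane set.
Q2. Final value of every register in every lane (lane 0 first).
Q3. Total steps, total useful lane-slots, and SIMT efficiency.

step 0: z <- tid                     0xff
step 1: eval (tid != 0)              0xff
step 2: y <- ((3 + y) + -5)          0xfe
step 3: z <- (z + z)                 0xfe
step 4: y <- min((z * z), 0)         0xfe
step 5: z <- max(tid, (-3 // 5))     0x01
step 6: y <- ((7 // -3) // -2)       0x01
step 7: y <- (tid + (12 // 2))       0xff
step 8: y <- min((z * z), y)         0xff

Answer: 9 steps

z: 0,2,4,6,8,10,12,14
y: 0,4,8,9,10,11,12,13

steps = 9; useful = 55; efficiency = 55/72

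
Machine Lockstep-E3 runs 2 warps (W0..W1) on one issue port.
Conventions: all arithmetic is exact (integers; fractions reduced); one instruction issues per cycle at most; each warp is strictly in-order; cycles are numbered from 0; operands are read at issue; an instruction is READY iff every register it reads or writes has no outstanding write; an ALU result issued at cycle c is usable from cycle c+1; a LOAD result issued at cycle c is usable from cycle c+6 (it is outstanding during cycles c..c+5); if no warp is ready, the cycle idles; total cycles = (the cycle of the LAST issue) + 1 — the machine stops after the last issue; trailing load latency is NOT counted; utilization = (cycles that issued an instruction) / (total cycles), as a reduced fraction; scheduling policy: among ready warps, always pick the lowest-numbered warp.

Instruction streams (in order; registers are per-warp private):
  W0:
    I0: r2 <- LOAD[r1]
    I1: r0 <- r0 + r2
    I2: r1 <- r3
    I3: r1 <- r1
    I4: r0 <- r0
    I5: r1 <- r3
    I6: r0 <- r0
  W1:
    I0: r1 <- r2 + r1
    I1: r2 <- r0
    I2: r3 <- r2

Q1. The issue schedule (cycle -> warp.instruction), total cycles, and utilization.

cycle 0: W0.I0
cycle 1: W1.I0
cycle 2: W1.I1
cycle 3: W1.I2
cycle 4: idle
cycle 5: idle
cycle 6: W0.I1
cycle 7: W0.I2
cycle 8: W0.I3
cycle 9: W0.I4
cycle 10: W0.I5
cycle 11: W0.I6

Answer: 12 cycles, utilization 5/6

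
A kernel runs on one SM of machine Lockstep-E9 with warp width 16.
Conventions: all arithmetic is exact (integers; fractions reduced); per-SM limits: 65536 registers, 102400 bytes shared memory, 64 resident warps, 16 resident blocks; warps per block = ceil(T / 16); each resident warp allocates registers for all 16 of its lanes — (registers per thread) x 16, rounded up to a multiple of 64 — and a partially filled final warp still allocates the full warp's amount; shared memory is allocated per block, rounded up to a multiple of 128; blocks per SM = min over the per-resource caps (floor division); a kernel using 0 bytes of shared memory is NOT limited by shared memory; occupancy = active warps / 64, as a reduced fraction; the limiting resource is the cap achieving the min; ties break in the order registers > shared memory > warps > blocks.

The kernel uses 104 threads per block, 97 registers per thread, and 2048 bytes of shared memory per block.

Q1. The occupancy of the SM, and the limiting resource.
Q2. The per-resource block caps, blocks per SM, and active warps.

Answer: occupancy 35/64, limited by registers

registers: 5 blocks
shared memory: 50 blocks
warps: 9 blocks
blocks: 16 blocks

Answer: 5 blocks, 35 active warps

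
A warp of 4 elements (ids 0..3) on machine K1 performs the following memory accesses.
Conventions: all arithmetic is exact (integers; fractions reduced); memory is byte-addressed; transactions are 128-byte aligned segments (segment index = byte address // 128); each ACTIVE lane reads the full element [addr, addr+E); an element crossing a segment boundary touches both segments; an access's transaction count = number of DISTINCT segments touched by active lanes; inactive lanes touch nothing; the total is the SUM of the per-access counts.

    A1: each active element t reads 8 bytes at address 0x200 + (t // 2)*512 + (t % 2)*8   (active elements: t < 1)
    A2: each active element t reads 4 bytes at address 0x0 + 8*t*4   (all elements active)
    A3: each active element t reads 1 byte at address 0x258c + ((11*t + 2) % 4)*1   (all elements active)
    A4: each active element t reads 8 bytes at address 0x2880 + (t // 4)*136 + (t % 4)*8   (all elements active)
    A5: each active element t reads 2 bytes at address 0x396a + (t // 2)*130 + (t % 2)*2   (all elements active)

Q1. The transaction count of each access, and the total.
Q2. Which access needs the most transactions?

A1: 1 transaction
A2: 1 transaction
A3: 1 transaction
A4: 1 transaction
A5: 2 transactions

Answer: 1,1,1,1,2; total 6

Answer: A5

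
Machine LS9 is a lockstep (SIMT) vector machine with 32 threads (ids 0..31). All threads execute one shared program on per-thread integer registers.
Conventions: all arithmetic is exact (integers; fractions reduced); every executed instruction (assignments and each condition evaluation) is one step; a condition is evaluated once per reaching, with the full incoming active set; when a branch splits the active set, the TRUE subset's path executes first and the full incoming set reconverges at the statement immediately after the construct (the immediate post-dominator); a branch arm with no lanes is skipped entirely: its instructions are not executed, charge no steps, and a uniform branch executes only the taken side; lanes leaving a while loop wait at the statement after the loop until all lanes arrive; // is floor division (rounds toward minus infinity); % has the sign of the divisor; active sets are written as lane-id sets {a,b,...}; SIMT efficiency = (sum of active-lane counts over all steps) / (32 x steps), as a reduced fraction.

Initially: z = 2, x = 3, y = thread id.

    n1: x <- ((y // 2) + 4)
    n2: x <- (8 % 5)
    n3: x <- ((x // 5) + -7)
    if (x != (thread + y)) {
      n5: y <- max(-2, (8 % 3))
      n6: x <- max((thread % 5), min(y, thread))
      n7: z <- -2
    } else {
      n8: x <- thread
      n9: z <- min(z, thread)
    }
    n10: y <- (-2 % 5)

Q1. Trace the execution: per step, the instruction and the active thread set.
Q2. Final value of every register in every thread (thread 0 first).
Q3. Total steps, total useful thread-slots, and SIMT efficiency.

step 0: x <- ((y // 2) + 4)          {0,1,2,3,4,5,6,7,8,9,10,11,12,13,14,15,16,17,18,19,20,21,22,23,24,25,26,27,28,29,30,31}
step 1: x <- (8 % 5)                 {0,1,2,3,4,5,6,7,8,9,10,11,12,13,14,15,16,17,18,19,20,21,22,23,24,25,26,27,28,29,30,31}
step 2: x <- ((x // 5) + -7)         {0,1,2,3,4,5,6,7,8,9,10,11,12,13,14,15,16,17,18,19,20,21,22,23,24,25,26,27,28,29,30,31}
step 3: eval (x != (thread + y))     {0,1,2,3,4,5,6,7,8,9,10,11,12,13,14,15,16,17,18,19,20,21,22,23,24,25,26,27,28,29,30,31}
step 4: y <- max(-2, (8 % 3))        {0,1,2,3,4,5,6,7,8,9,10,11,12,13,14,15,16,17,18,19,20,21,22,23,24,25,26,27,28,29,30,31}
step 5: x <- max((thread % 5), min(y, thread)) {0,1,2,3,4,5,6,7,8,9,10,11,12,13,14,15,16,17,18,19,20,21,22,23,24,25,26,27,28,29,30,31}
step 6: z <- -2                      {0,1,2,3,4,5,6,7,8,9,10,11,12,13,14,15,16,17,18,19,20,21,22,23,24,25,26,27,28,29,30,31}
step 7: y <- (-2 % 5)                {0,1,2,3,4,5,6,7,8,9,10,11,12,13,14,15,16,17,18,19,20,21,22,23,24,25,26,27,28,29,30,31}

Answer: 8 steps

z: -2,-2,-2,-2,-2,-2,-2,-2,-2,-2,-2,-2,-2,-2,-2,-2,-2,-2,-2,-2,-2,-2,-2,-2,-2,-2,-2,-2,-2,-2,-2,-2
x: 0,1,2,3,4,2,2,2,3,4,2,2,2,3,4,2,2,2,3,4,2,2,2,3,4,2,2,2,3,4,2,2
y: 3,3,3,3,3,3,3,3,3,3,3,3,3,3,3,3,3,3,3,3,3,3,3,3,3,3,3,3,3,3,3,3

steps = 8; useful = 256; efficiency = 256/256 = 1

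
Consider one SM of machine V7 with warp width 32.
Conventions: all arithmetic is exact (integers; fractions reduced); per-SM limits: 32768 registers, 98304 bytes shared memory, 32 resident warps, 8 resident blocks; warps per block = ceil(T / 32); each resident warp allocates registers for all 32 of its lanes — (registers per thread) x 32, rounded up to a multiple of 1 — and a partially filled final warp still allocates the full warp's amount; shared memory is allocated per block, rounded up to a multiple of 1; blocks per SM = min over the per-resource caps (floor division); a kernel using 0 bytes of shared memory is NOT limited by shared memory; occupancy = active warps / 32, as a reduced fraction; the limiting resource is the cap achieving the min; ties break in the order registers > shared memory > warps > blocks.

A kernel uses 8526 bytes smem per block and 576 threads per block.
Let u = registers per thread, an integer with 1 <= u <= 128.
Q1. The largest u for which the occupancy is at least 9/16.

Answer: u = 56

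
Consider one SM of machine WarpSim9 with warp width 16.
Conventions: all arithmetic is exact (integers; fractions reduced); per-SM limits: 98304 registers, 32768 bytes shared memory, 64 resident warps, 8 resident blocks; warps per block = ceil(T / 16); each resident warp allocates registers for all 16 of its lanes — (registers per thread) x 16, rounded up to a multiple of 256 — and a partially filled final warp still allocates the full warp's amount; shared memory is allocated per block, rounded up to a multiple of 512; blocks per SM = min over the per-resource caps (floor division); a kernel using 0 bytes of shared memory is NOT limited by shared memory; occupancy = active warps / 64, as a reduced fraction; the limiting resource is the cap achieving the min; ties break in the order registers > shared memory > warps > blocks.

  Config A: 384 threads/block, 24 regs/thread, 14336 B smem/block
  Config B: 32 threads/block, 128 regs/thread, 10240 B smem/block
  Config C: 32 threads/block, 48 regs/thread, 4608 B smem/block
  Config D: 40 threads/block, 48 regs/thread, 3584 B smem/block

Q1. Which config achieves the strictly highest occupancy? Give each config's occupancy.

occupancies: A 3/4, B 3/32, C 7/32, D 3/8

Answer: A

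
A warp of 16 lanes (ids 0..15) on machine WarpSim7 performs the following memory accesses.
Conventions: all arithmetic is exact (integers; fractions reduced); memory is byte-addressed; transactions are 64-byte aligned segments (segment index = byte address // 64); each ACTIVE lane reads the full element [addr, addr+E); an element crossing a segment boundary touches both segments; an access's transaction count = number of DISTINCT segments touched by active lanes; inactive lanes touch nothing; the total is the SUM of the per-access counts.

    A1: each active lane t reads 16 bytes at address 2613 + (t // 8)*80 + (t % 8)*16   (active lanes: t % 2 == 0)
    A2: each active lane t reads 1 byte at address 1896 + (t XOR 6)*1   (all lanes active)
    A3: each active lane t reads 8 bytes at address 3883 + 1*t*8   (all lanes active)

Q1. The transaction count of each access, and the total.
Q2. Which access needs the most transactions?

A1: 4 transactions
A2: 1 transaction
A3: 3 transactions

Answer: 4,1,3; total 8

Answer: A1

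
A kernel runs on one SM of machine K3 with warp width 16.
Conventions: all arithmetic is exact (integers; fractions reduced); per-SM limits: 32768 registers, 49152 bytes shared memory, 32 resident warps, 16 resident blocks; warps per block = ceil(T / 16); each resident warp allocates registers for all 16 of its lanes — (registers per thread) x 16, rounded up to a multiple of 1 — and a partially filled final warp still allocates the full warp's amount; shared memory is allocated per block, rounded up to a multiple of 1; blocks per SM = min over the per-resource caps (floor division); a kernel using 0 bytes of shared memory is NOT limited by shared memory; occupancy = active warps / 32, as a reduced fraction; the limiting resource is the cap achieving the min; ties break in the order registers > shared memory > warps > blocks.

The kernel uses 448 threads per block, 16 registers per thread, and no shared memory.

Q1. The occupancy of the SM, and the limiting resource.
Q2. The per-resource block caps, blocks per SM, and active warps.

Answer: occupancy 7/8, limited by warps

registers: 4 blocks
shared memory: no limit (kernel uses none)
warps: 1 block
blocks: 16 blocks

Answer: 1 block, 28 active warps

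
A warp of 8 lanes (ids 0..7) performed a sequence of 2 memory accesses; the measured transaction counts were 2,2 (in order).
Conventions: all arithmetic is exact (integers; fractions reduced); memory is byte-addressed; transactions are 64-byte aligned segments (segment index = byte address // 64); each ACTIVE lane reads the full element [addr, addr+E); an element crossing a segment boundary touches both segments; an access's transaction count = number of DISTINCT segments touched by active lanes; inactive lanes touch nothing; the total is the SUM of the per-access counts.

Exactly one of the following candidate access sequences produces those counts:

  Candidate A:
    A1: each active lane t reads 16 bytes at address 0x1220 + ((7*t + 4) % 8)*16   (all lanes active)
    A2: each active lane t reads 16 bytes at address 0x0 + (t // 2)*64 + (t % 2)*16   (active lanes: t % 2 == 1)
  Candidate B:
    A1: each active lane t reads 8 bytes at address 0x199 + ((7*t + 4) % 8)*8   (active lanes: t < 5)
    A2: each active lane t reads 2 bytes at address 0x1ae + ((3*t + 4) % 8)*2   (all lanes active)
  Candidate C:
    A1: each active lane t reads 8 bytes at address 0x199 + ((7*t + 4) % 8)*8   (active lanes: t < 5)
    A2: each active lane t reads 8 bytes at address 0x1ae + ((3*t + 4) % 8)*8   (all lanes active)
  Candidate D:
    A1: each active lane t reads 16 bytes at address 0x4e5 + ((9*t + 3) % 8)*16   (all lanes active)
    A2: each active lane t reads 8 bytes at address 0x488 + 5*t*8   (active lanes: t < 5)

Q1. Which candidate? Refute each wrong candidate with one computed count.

A: A1 gives 3 transactions, not 2
B: A2 gives 1 transaction, not 2
D: A1 gives 3 transactions, not 2
C: all counts match (2,2)

Answer: C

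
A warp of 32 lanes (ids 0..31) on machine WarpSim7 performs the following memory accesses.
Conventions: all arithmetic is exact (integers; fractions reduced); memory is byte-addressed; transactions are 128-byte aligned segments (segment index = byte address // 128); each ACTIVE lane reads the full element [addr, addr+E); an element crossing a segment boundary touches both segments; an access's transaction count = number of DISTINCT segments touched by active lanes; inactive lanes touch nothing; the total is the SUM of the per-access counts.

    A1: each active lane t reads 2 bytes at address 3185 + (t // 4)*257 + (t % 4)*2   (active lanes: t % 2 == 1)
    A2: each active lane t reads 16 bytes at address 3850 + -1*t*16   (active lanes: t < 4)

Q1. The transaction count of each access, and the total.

A1: 8 transactions
A2: 2 transactions

Answer: 8,2; total 10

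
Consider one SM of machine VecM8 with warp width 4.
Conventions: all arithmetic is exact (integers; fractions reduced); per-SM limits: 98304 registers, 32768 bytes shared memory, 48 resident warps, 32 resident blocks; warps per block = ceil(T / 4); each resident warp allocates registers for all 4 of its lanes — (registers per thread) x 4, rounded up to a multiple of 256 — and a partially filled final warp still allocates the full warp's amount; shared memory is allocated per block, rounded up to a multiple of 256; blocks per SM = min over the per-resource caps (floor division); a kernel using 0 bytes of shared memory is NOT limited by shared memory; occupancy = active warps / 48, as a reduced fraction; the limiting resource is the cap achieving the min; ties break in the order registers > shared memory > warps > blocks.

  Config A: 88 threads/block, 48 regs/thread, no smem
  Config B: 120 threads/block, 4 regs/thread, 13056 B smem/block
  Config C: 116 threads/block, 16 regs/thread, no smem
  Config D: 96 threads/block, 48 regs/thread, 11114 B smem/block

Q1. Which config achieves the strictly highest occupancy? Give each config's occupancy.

occupancies: A 11/12, B 5/8, C 29/48, D 1

Answer: D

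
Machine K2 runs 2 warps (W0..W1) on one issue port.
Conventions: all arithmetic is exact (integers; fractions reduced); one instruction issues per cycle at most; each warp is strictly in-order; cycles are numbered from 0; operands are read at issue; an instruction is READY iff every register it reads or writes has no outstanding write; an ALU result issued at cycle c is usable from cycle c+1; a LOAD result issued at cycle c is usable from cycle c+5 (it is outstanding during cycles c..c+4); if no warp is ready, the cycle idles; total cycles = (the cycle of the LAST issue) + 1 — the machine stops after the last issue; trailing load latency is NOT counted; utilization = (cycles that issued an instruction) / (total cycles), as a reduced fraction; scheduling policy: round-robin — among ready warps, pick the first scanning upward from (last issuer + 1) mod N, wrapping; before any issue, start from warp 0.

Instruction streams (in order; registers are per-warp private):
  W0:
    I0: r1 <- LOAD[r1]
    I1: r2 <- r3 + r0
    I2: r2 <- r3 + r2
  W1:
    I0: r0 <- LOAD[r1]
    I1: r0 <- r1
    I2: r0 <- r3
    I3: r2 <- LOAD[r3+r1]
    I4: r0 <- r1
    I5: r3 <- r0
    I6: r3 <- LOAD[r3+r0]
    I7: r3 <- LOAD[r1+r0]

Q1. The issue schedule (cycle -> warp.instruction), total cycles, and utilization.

cycle 0: W0.I0
cycle 1: W1.I0
cycle 2: W0.I1
cycle 3: W0.I2
cycle 4: idle
cycle 5: idle
cycle 6: W1.I1
cycle 7: W1.I2
cycle 8: W1.I3
cycle 9: W1.I4
cycle 10: W1.I5
cycle 11: W1.I6
cycle 12: idle
cycle 13: idle
cycle 14: idle
cycle 15: idle
cycle 16: W1.I7

Answer: 17 cycles, utilization 11/17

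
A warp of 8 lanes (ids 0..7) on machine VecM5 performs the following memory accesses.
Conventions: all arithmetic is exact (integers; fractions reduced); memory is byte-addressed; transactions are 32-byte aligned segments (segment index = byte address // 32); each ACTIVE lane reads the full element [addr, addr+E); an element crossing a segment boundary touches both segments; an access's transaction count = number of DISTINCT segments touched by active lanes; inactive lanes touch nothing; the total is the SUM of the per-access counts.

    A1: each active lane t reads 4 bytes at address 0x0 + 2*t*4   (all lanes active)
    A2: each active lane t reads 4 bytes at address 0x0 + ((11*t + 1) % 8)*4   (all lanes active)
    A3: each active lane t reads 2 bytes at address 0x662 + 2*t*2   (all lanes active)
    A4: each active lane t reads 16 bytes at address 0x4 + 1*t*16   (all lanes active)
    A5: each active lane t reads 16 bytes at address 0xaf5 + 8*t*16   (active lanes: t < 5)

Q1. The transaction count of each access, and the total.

A1: 2 transactions
A2: 1 transaction
A3: 1 transaction
A4: 5 transactions
A5: 10 transactions

Answer: 2,1,1,5,10; total 19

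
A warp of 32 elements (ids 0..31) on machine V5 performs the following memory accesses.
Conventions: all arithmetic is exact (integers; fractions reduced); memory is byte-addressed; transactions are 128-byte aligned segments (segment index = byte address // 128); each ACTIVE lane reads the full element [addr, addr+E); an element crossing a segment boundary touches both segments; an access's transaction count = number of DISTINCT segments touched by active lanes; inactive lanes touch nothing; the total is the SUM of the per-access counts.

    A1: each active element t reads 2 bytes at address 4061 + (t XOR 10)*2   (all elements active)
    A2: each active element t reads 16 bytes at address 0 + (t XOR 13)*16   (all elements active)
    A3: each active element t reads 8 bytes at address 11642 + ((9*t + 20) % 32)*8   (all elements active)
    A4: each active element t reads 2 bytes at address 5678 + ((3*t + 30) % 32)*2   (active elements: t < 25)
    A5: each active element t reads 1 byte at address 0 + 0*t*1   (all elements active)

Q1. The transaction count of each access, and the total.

A1: 2 transactions
A2: 4 transactions
A3: 3 transactions
A4: 1 transaction
A5: 1 transaction

Answer: 2,4,3,1,1; total 11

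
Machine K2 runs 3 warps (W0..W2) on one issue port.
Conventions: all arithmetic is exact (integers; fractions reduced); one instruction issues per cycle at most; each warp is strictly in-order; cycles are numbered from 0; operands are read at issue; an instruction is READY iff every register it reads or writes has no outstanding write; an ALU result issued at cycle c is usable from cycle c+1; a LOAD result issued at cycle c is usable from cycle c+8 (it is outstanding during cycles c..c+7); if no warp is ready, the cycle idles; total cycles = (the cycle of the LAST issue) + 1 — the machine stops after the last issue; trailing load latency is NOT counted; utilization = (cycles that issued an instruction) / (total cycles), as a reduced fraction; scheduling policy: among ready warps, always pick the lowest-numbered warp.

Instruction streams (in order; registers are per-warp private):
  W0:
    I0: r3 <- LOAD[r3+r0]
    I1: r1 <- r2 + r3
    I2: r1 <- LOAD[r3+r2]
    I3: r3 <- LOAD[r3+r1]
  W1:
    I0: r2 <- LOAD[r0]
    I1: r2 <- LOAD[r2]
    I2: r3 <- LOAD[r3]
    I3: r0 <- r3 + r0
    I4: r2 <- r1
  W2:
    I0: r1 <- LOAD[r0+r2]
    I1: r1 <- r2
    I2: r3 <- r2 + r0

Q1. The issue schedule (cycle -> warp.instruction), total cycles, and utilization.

cycle 0: W0.I0
cycle 1: W1.I0
cycle 2: W2.I0
cycle 3: idle
cycle 4: idle
cycle 5: idle
cycle 6: idle
cycle 7: idle
cycle 8: W0.I1
cycle 9: W0.I2
cycle 10: W1.I1
cycle 11: W1.I2
cycle 12: W2.I1
cycle 13: W2.I2
cycle 14: idle
cycle 15: idle
cycle 16: idle
cycle 17: W0.I3
cycle 18: idle
cycle 19: W1.I3
cycle 20: W1.I4

Answer: 21 cycles, utilization 4/7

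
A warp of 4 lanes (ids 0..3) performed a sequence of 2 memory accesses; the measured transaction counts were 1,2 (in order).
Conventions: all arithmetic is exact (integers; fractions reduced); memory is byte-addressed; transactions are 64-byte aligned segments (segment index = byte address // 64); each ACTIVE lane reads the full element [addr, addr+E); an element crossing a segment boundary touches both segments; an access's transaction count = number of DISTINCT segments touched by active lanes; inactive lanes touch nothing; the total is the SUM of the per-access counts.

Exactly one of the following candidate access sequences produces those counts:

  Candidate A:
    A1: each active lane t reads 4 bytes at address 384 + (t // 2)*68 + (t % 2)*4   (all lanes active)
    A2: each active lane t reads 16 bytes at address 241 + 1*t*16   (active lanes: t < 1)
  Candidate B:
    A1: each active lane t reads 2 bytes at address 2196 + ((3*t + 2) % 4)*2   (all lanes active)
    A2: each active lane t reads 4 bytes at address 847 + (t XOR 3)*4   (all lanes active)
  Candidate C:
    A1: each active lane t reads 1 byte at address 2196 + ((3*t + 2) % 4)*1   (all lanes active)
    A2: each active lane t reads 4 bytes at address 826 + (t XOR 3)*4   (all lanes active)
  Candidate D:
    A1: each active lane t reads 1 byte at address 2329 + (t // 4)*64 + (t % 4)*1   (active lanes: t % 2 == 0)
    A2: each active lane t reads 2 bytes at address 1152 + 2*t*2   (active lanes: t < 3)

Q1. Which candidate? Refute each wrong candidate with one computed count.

A: A1 gives 2 transactions, not 1
B: A2 gives 1 transaction, not 2
D: A2 gives 1 transaction, not 2
C: all counts match (1,2)

Answer: C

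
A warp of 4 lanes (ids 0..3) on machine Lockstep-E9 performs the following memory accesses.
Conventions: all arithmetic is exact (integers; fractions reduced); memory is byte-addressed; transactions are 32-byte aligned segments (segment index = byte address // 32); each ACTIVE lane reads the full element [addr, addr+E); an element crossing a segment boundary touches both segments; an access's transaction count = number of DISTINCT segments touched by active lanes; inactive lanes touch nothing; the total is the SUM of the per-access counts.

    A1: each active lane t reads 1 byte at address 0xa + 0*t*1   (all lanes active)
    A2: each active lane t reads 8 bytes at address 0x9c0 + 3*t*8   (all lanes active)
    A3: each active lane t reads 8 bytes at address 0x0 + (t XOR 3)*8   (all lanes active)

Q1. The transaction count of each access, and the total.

A1: 1 transaction
A2: 3 transactions
A3: 1 transaction

Answer: 1,3,1; total 5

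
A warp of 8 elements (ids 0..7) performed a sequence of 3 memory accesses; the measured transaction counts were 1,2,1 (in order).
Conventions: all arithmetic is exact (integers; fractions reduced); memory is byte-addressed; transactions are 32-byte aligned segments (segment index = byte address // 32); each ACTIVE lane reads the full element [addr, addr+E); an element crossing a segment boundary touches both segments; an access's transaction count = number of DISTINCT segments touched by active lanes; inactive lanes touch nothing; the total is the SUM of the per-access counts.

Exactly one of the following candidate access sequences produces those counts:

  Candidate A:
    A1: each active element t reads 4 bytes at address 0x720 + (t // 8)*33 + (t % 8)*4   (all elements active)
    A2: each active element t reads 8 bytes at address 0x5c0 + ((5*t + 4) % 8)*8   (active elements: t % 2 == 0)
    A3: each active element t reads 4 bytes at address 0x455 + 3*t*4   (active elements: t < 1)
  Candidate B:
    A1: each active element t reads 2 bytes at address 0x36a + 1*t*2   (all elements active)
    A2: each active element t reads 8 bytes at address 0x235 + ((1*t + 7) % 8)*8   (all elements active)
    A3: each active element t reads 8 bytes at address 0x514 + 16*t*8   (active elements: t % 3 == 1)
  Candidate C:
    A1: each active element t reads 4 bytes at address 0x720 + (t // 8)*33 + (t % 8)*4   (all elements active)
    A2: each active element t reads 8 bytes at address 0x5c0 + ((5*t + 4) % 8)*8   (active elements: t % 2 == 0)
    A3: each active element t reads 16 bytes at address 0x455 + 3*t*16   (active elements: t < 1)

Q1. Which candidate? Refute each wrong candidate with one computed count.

B: A2 gives 3 transactions, not 2
C: A3 gives 2 transactions, not 1
A: all counts match (1,2,1)

Answer: A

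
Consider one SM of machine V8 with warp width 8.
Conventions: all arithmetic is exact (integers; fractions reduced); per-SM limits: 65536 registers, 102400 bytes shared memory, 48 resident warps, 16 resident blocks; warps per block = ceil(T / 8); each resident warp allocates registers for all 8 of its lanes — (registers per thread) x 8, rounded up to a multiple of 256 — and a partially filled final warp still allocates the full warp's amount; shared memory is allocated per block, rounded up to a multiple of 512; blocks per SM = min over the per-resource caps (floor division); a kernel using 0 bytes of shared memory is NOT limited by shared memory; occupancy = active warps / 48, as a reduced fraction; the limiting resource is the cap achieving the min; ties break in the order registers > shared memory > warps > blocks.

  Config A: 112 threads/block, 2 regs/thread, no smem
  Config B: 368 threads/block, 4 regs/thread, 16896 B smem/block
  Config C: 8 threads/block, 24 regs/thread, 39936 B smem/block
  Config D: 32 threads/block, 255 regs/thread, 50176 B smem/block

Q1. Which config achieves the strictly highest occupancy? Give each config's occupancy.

occupancies: A 7/8, B 23/24, C 1/24, D 1/6

Answer: B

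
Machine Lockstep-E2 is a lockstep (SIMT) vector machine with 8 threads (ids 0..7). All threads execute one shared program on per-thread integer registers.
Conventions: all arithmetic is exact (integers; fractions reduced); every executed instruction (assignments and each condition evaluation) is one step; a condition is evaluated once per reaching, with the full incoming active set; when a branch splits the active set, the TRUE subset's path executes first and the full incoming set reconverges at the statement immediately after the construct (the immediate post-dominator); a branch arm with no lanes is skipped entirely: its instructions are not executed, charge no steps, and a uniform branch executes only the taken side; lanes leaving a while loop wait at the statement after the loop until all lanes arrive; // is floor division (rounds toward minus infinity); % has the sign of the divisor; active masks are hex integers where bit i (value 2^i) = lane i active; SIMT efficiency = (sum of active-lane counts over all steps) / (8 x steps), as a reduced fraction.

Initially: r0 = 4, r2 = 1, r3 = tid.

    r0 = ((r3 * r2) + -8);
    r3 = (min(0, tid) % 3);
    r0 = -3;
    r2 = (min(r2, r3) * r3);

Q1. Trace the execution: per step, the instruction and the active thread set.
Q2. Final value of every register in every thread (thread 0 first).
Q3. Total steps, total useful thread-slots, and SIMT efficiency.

step 0: r0 <- ((r3 * r2) + -8)       0xff
step 1: r3 <- (min(0, tid) % 3)      0xff
step 2: r0 <- -3                     0xff
step 3: r2 <- (min(r2, r3) * r3)     0xff

Answer: 4 steps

r0: -3,-3,-3,-3,-3,-3,-3,-3
r2: 0,0,0,0,0,0,0,0
r3: 0,0,0,0,0,0,0,0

steps = 4; useful = 32; efficiency = 32/32 = 1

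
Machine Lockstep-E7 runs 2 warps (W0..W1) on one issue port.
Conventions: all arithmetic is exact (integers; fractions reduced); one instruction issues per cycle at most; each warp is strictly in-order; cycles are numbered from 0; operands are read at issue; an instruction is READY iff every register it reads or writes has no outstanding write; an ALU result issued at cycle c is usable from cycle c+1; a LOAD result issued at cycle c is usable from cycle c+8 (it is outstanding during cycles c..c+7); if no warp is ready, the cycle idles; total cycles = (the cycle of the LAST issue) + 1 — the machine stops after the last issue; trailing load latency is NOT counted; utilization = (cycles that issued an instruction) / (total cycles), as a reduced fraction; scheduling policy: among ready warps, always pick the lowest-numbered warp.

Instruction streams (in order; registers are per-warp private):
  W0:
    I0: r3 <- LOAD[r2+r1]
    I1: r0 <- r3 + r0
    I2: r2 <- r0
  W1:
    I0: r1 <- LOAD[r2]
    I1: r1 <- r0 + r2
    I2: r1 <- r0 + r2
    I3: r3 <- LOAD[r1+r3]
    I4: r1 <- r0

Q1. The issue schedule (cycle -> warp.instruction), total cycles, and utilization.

cycle 0: W0.I0
cycle 1: W1.I0
cycle 2: idle
cycle 3: idle
cycle 4: idle
cycle 5: idle
cycle 6: idle
cycle 7: idle
cycle 8: W0.I1
cycle 9: W0.I2
cycle 10: W1.I1
cycle 11: W1.I2
cycle 12: W1.I3
cycle 13: W1.I4

Answer: 14 cycles, utilization 4/7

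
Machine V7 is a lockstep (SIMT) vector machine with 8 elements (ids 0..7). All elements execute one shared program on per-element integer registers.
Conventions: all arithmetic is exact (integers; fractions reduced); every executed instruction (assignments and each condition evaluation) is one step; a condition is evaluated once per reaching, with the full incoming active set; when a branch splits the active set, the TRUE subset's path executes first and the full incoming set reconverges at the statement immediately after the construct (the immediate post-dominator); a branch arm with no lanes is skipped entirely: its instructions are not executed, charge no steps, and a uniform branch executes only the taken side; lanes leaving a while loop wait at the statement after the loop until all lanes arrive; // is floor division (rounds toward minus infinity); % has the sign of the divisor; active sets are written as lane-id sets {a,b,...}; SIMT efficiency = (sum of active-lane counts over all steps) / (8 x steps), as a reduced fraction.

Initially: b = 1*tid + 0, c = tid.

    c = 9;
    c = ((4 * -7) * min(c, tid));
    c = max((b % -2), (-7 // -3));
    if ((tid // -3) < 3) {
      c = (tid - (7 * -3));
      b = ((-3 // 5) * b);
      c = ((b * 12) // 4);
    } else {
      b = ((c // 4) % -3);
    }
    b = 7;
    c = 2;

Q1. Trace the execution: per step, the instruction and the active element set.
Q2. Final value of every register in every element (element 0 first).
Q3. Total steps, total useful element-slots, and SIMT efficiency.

step 0: c <- 9                       {0,1,2,3,4,5,6,7}
step 1: c <- ((4 * -7) * min(c, tid)) {0,1,2,3,4,5,6,7}
step 2: c <- max((b % -2), (-7 // -3)) {0,1,2,3,4,5,6,7}
step 3: eval ((tid // -3) < 3)       {0,1,2,3,4,5,6,7}
step 4: c <- (tid - (7 * -3))        {0,1,2,3,4,5,6,7}
step 5: b <- ((-3 // 5) * b)         {0,1,2,3,4,5,6,7}
step 6: c <- ((b * 12) // 4)         {0,1,2,3,4,5,6,7}
step 7: b <- 7                       {0,1,2,3,4,5,6,7}
step 8: c <- 2                       {0,1,2,3,4,5,6,7}

Answer: 9 steps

b: 7,7,7,7,7,7,7,7
c: 2,2,2,2,2,2,2,2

steps = 9; useful = 72; efficiency = 72/72 = 1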